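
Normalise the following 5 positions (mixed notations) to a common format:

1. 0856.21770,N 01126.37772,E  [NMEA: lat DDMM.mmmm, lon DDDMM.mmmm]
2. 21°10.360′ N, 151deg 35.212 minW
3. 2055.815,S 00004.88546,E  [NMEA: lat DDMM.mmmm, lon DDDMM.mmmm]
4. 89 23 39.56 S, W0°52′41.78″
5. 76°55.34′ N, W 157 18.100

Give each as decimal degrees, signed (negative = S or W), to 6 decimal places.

Point 1:
  Latitude: split at 2 digits → 08° and 56.2177′; 8 + 56.2177/60 = 8.9369617
  N ⇒ keep positive
  Longitude: degrees = first 3 digits = 11, minutes = 26.37772; 11 + 26.37772/60 = 11.4396287
  E → positive
Point 2:
  Lat: 21 + 10.36/60 = 21.1726667
  N ⇒ keep positive
  λ: 151 + 35.212/60 = 151.5868667
  W → negative
Point 3:
  Lat: split at 2 digits → 20° and 55.815′; 20 + 55.815/60 = 20.9302500
  S ⇒ negate
  λ: degrees = first 3 digits = 0, minutes = 4.88546; 0 + 4.88546/60 = 0.0814243
  E → positive
Point 4:
  Latitude: 89° + 23/60 + 39.56/3600 = 89 + 0.383333 + 0.010989 = 89.3943222
  S ⇒ negate
  Lon: 0° + 52/60 + 41.78/3600 = 0 + 0.866667 + 0.011606 = 0.8782722
  hemisphere W, so the sign is −
Point 5:
  φ: 76 + 55.34/60 = 76.9223333
  N ⇒ keep positive
  Lon: 157 + 18.1/60 = 157.3016667
  W ⇒ negate

1. 8.936962, 11.439629
2. 21.172667, -151.586867
3. -20.930250, 0.081424
4. -89.394322, -0.878272
5. 76.922333, -157.301667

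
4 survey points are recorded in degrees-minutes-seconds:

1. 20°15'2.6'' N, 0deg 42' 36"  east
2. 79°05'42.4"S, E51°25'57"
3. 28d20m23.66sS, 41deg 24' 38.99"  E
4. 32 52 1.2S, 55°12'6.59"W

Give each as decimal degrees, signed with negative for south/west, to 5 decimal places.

Point 1:
  Latitude: 20° + 15/60 + 2.6/3600 = 20 + 0.250000 + 0.000722 = 20.250722
  N → positive
  λ: 0 + 42/60 + 36/3600 = 0.710000
  E → positive
Point 2:
  Latitude: 79° + 5/60 + 42.4/3600 = 79 + 0.083333 + 0.011778 = 79.095111
  S ⇒ negate
  λ: 25′ + 57″ = 25.95000′; 51 + 25.95000/60 = 51.432500
  E ⇒ keep positive
Point 3:
  φ: 20′ + 23.66″ = 20.39433′; 28 + 20.39433/60 = 28.339906
  S → negative
  λ: 24′ + 38.99″ = 24.64983′; 41 + 24.64983/60 = 41.410831
  E → positive
Point 4:
  φ: 32 + 52/60 + 1.2/3600 = 32.867000
  S → negative
  Longitude: 55° + 12/60 + 6.59/3600 = 55 + 0.200000 + 0.001831 = 55.201831
  W → negative

1. 20.25072, 0.71000
2. -79.09511, 51.43250
3. -28.33991, 41.41083
4. -32.86700, -55.20183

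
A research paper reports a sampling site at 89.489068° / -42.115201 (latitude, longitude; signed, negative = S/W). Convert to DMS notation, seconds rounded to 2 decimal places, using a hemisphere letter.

Latitude: whole degrees 89; 29.34408′ → 29′ and 20.6448″
Longitude is negative → W; |value| = 42.115201
Lon: 0.115201° → 6.91206′; 0.91206 × 60 = 54.7236″

89°29′20.64″ N, 42°06′54.72″ W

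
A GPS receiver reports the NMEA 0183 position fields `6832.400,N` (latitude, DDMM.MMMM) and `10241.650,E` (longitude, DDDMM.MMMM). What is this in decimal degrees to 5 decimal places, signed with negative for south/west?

Latitude: split at 2 digits → 68° and 32.4′; 68 + 32.4/60 = 68.540000
N ⇒ keep positive
Lon: degrees = first 3 digits = 102, minutes = 41.65; 102 + 41.65/60 = 102.694167
E ⇒ keep positive

68.54000, 102.69417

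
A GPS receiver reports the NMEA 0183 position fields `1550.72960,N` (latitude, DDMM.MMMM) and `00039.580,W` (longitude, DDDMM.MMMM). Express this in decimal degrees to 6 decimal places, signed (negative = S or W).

15.845493, -0.659667

Latitude: split at 2 digits → 15° and 50.7296′; 15 + 50.7296/60 = 15.8454933
N → positive
Longitude: degrees = first 3 digits = 0, minutes = 39.58; 0 + 39.58/60 = 0.6596667
hemisphere W, so the sign is −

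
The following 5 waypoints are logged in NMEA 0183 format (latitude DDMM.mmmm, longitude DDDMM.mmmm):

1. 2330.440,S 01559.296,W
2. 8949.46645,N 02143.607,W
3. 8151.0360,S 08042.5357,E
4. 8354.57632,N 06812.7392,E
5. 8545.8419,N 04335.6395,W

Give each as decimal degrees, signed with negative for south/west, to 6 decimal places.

1. -23.507333, -15.988267
2. 89.824441, -21.726783
3. -81.850600, 80.708928
4. 83.909605, 68.212320
5. 85.764032, -43.593992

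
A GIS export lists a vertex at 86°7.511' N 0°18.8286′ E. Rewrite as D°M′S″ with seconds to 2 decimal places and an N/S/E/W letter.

86°07′30.66″ N, 0°18′49.72″ E

Latitude: 7.51100′ → 7′ and 0.51100 × 60 = 30.6600″
λ: fractional minutes 0.82860 × 60 = 49.7160″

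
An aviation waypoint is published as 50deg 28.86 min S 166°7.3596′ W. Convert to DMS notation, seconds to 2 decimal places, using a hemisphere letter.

50°28′51.60″ S, 166°07′21.58″ W

φ: fractional minutes 0.86000 × 60 = 51.6000″
Lon: fractional minutes 0.35960 × 60 = 21.5760″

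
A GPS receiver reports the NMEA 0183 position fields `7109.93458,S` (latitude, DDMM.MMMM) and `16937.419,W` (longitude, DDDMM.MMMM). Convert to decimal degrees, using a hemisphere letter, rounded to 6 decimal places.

71.165576° S, 169.623650° W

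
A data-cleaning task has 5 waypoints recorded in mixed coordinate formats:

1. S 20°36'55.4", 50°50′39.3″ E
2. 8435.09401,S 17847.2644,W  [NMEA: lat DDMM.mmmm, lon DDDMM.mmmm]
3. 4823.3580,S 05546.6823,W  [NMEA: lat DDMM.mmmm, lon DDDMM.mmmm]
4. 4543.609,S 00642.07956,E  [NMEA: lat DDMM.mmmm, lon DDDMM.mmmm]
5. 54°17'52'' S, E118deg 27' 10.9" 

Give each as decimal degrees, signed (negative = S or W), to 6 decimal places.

Point 1:
  φ: 36′ + 55.4″ = 36.92333′; 20 + 36.92333/60 = 20.6153889
  S → negative
  λ: 50′ + 39.3″ = 50.65500′; 50 + 50.65500/60 = 50.8442500
  E → positive
Point 2:
  φ: split at 2 digits → 84° and 35.09401′; 84 + 35.09401/60 = 84.5849002
  S → negative
  Lon: split at 3 digits → 178° and 47.2644′; 178 + 47.2644/60 = 178.7877400
  hemisphere W, so the sign is −
Point 3:
  φ: degrees = first 2 digits = 48, minutes = 23.358; 48 + 23.358/60 = 48.3893000
  S ⇒ negate
  Longitude: degrees = first 3 digits = 55, minutes = 46.6823; 55 + 46.6823/60 = 55.7780383
  hemisphere W, so the sign is −
Point 4:
  Latitude: degrees = first 2 digits = 45, minutes = 43.609; 45 + 43.609/60 = 45.7268167
  S → negative
  Longitude: degrees = first 3 digits = 6, minutes = 42.07956; 6 + 42.07956/60 = 6.7013260
  E ⇒ keep positive
Point 5:
  φ: 54 + 17/60 + 52/3600 = 54.2977778
  S ⇒ negate
  λ: 118 + 27/60 + 10.9/3600 = 118.4530278
  E → positive

1. -20.615389, 50.844250
2. -84.584900, -178.787740
3. -48.389300, -55.778038
4. -45.726817, 6.701326
5. -54.297778, 118.453028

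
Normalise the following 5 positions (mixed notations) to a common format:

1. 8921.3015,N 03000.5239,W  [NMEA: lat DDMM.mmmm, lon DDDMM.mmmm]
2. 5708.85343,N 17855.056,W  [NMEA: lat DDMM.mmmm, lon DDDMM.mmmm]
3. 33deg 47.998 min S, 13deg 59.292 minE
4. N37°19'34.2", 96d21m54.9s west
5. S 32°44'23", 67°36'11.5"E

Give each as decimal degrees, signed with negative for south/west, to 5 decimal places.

Point 1:
  Lat: degrees = first 2 digits = 89, minutes = 21.3015; 89 + 21.3015/60 = 89.355025
  N ⇒ keep positive
  Lon: degrees = first 3 digits = 30, minutes = 0.5239; 30 + 0.5239/60 = 30.008732
  W → negative
Point 2:
  Latitude: split at 2 digits → 57° and 8.85343′; 57 + 8.85343/60 = 57.147557
  N ⇒ keep positive
  λ: split at 3 digits → 178° and 55.056′; 178 + 55.056/60 = 178.917600
  hemisphere W, so the sign is −
Point 3:
  Latitude: 47.998′ = 0.799967°; total 33.799967
  S → negative
  Lon: 59.292′ = 0.988200°; total 13.988200
  E ⇒ keep positive
Point 4:
  Lat: 19′ + 34.2″ = 19.57000′; 37 + 19.57000/60 = 37.326167
  N → positive
  Lon: 96 + 21/60 + 54.9/3600 = 96.365250
  W ⇒ negate
Point 5:
  Latitude: 44′ + 23″ = 44.38333′; 32 + 44.38333/60 = 32.739722
  S → negative
  Longitude: 67° + 36/60 + 11.5/3600 = 67 + 0.600000 + 0.003194 = 67.603194
  E ⇒ keep positive

1. 89.35503, -30.00873
2. 57.14756, -178.91760
3. -33.79997, 13.98820
4. 37.32617, -96.36525
5. -32.73972, 67.60319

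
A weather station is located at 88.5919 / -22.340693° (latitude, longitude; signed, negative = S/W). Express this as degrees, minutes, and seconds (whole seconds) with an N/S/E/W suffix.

φ: 0.591900 × 60 = 35.51400′ → 35′, remainder × 60 = 30.84″
Longitude is negative → W; |value| = 22.340693
λ: 0.340693° → 20.44158′; 0.44158 × 60 = 26.49″

88°35′31″ N, 22°20′26″ W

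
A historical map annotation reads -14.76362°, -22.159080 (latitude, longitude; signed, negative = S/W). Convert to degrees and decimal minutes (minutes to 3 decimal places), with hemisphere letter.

14° 45.817′ S, 22° 9.545′ W

Latitude is negative → S; |value| = 14.763620
Lat: 14° + 0.763620 × 60 = 14° 45.81720′
Longitude is negative → W; |value| = 22.159080
λ: fractional part 0.159080 → 9.54480 minutes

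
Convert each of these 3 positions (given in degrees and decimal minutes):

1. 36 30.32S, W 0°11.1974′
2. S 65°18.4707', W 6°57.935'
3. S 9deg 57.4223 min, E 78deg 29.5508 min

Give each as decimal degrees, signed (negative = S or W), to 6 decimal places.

1. -36.505333, -0.186623
2. -65.307845, -6.965583
3. -9.957038, 78.492513

Point 1:
  Lat: 36 + 30.32/60 = 36.5053333
  S ⇒ negate
  λ: 0 + 11.1974/60 = 0.1866233
  W ⇒ negate
Point 2:
  Lat: 65 + 18.4707/60 = 65.3078450
  hemisphere S, so the sign is −
  Longitude: 57.935′ = 0.965583°; total 6.9655833
  W → negative
Point 3:
  Lat: 9 + 57.4223/60 = 9.9570383
  S ⇒ negate
  Longitude: 78 + 29.5508/60 = 78.4925133
  E ⇒ keep positive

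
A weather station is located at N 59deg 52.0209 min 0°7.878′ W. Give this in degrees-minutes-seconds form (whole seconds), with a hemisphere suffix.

59°52′1″ N, 0°07′53″ W

Lat: fractional minutes 0.02090 × 60 = 1.25″
λ: fractional minutes 0.87800 × 60 = 52.68″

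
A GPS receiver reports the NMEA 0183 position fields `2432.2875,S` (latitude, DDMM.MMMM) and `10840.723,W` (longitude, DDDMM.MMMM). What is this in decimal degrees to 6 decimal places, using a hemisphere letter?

24.538125° S, 108.678717° W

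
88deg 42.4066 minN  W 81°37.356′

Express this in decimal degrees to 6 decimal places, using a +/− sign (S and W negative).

88.706777, -81.622600

Lat: 88 + 42.4066/60 = 88.7067767
N → positive
Lon: 37.356′ = 0.622600°; total 81.6226000
W ⇒ negate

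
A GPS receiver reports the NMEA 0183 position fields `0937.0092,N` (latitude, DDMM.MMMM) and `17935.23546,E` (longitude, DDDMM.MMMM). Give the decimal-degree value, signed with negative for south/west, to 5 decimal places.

9.61682, 179.58726

Latitude: split at 2 digits → 09° and 37.0092′; 9 + 37.0092/60 = 9.616820
N ⇒ keep positive
Lon: degrees = first 3 digits = 179, minutes = 35.23546; 179 + 35.23546/60 = 179.587258
E ⇒ keep positive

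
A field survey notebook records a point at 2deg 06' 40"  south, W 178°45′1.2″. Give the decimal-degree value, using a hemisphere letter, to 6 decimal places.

Lat: 2 + 6/60 + 40/3600 = 2.1111111
Longitude: 178 + 45/60 + 1.2/3600 = 178.7503333

2.111111° S, 178.750333° W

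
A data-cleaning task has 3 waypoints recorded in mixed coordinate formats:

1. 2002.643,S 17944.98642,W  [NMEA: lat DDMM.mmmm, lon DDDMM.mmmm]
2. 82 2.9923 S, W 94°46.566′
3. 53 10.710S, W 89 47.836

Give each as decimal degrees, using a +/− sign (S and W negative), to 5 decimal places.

Point 1:
  Lat: split at 2 digits → 20° and 2.643′; 20 + 2.643/60 = 20.044050
  hemisphere S, so the sign is −
  Lon: split at 3 digits → 179° and 44.98642′; 179 + 44.98642/60 = 179.749774
  W ⇒ negate
Point 2:
  Lat: 82 + 2.9923/60 = 82.049872
  S ⇒ negate
  λ: 46.566′ = 0.776100°; total 94.776100
  W → negative
Point 3:
  Latitude: 10.71′ = 0.178500°; total 53.178500
  S ⇒ negate
  Longitude: 47.836′ = 0.797267°; total 89.797267
  W ⇒ negate

1. -20.04405, -179.74977
2. -82.04987, -94.77610
3. -53.17850, -89.79727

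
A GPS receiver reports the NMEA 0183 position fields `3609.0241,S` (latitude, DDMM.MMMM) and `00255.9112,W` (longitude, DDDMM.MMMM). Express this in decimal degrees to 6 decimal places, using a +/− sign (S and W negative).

-36.150402, -2.931853

φ: degrees = first 2 digits = 36, minutes = 9.0241; 36 + 9.0241/60 = 36.1504017
hemisphere S, so the sign is −
λ: degrees = first 3 digits = 2, minutes = 55.9112; 2 + 55.9112/60 = 2.9318533
W ⇒ negate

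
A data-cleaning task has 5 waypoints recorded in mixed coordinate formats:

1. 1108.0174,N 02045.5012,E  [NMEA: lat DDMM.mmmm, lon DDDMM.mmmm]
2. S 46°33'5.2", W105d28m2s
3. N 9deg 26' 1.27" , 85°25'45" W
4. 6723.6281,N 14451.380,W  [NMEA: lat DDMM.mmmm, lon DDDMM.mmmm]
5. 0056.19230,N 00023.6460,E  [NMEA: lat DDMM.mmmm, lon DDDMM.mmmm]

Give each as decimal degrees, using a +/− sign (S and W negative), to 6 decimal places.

Point 1:
  Lat: degrees = first 2 digits = 11, minutes = 8.0174; 11 + 8.0174/60 = 11.1336233
  N ⇒ keep positive
  λ: split at 3 digits → 020° and 45.5012′; 20 + 45.5012/60 = 20.7583533
  E → positive
Point 2:
  Latitude: 46° + 33/60 + 5.2/3600 = 46 + 0.550000 + 0.001444 = 46.5514444
  hemisphere S, so the sign is −
  Longitude: 28′ + 2″ = 28.03333′; 105 + 28.03333/60 = 105.4672222
  hemisphere W, so the sign is −
Point 3:
  Latitude: 26′ + 1.27″ = 26.02117′; 9 + 26.02117/60 = 9.4336861
  N ⇒ keep positive
  λ: 85° + 25/60 + 45/3600 = 85 + 0.416667 + 0.012500 = 85.4291667
  hemisphere W, so the sign is −
Point 4:
  φ: degrees = first 2 digits = 67, minutes = 23.6281; 67 + 23.6281/60 = 67.3938017
  N ⇒ keep positive
  Longitude: split at 3 digits → 144° and 51.38′; 144 + 51.38/60 = 144.8563333
  W → negative
Point 5:
  φ: degrees = first 2 digits = 0, minutes = 56.1923; 0 + 56.1923/60 = 0.9365383
  N → positive
  Longitude: degrees = first 3 digits = 0, minutes = 23.646; 0 + 23.646/60 = 0.3941000
  E ⇒ keep positive

1. 11.133623, 20.758353
2. -46.551444, -105.467222
3. 9.433686, -85.429167
4. 67.393802, -144.856333
5. 0.936538, 0.394100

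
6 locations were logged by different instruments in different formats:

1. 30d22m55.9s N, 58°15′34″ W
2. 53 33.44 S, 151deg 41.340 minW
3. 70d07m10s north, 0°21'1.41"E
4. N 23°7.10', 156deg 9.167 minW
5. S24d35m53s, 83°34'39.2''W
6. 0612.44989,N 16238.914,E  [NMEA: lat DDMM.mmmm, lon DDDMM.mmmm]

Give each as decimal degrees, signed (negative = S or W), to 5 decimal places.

1. 30.38219, -58.25944
2. -53.55733, -151.68900
3. 70.11944, 0.35039
4. 23.11833, -156.15278
5. -24.59806, -83.57756
6. 6.20750, 162.64857

Point 1:
  Latitude: 30 + 22/60 + 55.9/3600 = 30.382194
  N → positive
  Longitude: 15′ + 34″ = 15.56667′; 58 + 15.56667/60 = 58.259444
  W → negative
Point 2:
  Lat: 53 + 33.44/60 = 53.557333
  S → negative
  Longitude: 41.34′ = 0.689000°; total 151.689000
  W → negative
Point 3:
  φ: 70 + 7/60 + 10/3600 = 70.119444
  N ⇒ keep positive
  Lon: 0 + 21/60 + 1.41/3600 = 0.350392
  E ⇒ keep positive
Point 4:
  φ: 23 + 7.1/60 = 23.118333
  N ⇒ keep positive
  Longitude: 9.167′ = 0.152783°; total 156.152783
  W → negative
Point 5:
  φ: 24° + 35/60 + 53/3600 = 24 + 0.583333 + 0.014722 = 24.598056
  S → negative
  Longitude: 83 + 34/60 + 39.2/3600 = 83.577556
  W ⇒ negate
Point 6:
  φ: degrees = first 2 digits = 6, minutes = 12.44989; 6 + 12.44989/60 = 6.207498
  N ⇒ keep positive
  λ: degrees = first 3 digits = 162, minutes = 38.914; 162 + 38.914/60 = 162.648567
  E ⇒ keep positive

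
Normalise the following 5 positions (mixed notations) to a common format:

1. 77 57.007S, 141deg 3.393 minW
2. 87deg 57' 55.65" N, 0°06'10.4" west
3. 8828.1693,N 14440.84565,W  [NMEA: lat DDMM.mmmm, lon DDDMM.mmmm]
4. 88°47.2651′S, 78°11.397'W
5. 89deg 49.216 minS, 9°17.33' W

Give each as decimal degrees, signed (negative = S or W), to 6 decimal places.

Point 1:
  Latitude: 77 + 57.007/60 = 77.9501167
  S → negative
  Longitude: 3.393′ = 0.056550°; total 141.0565500
  W ⇒ negate
Point 2:
  Latitude: 57′ + 55.65″ = 57.92750′; 87 + 57.92750/60 = 87.9654583
  N ⇒ keep positive
  Longitude: 0° + 6/60 + 10.4/3600 = 0 + 0.100000 + 0.002889 = 0.1028889
  W → negative
Point 3:
  φ: split at 2 digits → 88° and 28.1693′; 88 + 28.1693/60 = 88.4694883
  N → positive
  Longitude: split at 3 digits → 144° and 40.84565′; 144 + 40.84565/60 = 144.6807608
  hemisphere W, so the sign is −
Point 4:
  Lat: 88 + 47.2651/60 = 88.7877517
  S ⇒ negate
  λ: 78 + 11.397/60 = 78.1899500
  W ⇒ negate
Point 5:
  φ: 49.216′ = 0.820267°; total 89.8202667
  hemisphere S, so the sign is −
  Lon: 17.33′ = 0.288833°; total 9.2888333
  W → negative

1. -77.950117, -141.056550
2. 87.965458, -0.102889
3. 88.469488, -144.680761
4. -88.787752, -78.189950
5. -89.820267, -9.288833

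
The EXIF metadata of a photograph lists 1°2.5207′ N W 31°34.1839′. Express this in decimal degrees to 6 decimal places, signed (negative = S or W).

Latitude: 1 + 2.5207/60 = 1.0420117
N → positive
Lon: 34.1839′ = 0.569732°; total 31.5697317
W ⇒ negate

1.042012, -31.569732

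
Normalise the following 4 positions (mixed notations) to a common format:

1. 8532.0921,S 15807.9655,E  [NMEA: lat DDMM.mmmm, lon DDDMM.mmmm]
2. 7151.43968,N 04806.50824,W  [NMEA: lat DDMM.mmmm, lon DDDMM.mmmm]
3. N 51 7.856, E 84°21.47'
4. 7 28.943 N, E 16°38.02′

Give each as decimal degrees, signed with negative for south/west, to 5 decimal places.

1. -85.53487, 158.13276
2. 71.85733, -48.10847
3. 51.13093, 84.35783
4. 7.48238, 16.63367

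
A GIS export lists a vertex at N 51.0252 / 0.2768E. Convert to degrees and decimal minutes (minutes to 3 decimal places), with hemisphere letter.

Latitude: 51° + 0.025200 × 60 = 51° 1.51200′
λ: minutes = (0.276800 − 0) × 60 = 16.60800

51° 1.512′ N, 0° 16.608′ E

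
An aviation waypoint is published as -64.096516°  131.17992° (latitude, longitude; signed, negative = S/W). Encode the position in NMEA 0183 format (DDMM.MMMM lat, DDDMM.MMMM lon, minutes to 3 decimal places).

6405.791,S / 13110.795,E

Latitude is negative → S; |value| = 64.096516
φ: fractional part 0.096516 → 5.79096 minutes
Longitude: minutes = (131.179920 − 131) × 60 = 10.79520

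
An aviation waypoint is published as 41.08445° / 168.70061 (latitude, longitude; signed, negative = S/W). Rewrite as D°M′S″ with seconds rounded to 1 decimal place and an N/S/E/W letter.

41°05′4.0″ N, 168°42′2.2″ E

φ: whole degrees 41; 5.06700′ → 5′ and 4.020″
Lon: 0.700610 × 60 = 42.03660′ → 42′, remainder × 60 = 2.196″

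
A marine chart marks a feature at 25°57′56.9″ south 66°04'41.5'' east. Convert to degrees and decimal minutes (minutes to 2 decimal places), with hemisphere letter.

Lat: 57 + 56.9/60 = 57.9483′
λ: 4 + 41.5/60 = 4.6917′

25° 57.95′ S, 66° 4.69′ E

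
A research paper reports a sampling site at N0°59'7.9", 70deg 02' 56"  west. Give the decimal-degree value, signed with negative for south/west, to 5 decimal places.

0.98553, -70.04889

φ: 0° + 59/60 + 7.9/3600 = 0 + 0.983333 + 0.002194 = 0.985528
N → positive
Lon: 2′ + 56″ = 2.93333′; 70 + 2.93333/60 = 70.048889
W ⇒ negate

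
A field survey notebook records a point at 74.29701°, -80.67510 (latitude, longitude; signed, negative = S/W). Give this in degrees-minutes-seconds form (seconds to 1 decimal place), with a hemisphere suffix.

Latitude: 0.297010 × 60 = 17.82060′ → 17′, remainder × 60 = 49.236″
Longitude is negative → W; |value| = 80.675100
λ: 0.675100° → 40.50600′; 0.50600 × 60 = 30.360″

74°17′49.2″ N, 80°40′30.4″ W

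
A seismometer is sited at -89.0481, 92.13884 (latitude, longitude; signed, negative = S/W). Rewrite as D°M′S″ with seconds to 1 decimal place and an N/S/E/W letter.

Latitude is negative → S; |value| = 89.048100
φ: whole degrees 89; 2.88600′ → 2′ and 53.160″
Lon: whole degrees 92; 8.33040′ → 8′ and 19.824″

89°02′53.2″ S, 92°08′19.8″ E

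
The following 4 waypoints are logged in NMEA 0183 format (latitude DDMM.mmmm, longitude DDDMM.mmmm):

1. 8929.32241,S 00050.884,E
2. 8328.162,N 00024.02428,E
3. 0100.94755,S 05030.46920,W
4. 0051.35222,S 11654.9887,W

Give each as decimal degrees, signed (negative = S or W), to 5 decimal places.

Point 1:
  φ: degrees = first 2 digits = 89, minutes = 29.32241; 89 + 29.32241/60 = 89.488707
  hemisphere S, so the sign is −
  Longitude: degrees = first 3 digits = 0, minutes = 50.884; 0 + 50.884/60 = 0.848067
  E → positive
Point 2:
  Latitude: degrees = first 2 digits = 83, minutes = 28.162; 83 + 28.162/60 = 83.469367
  N → positive
  λ: split at 3 digits → 000° and 24.02428′; 0 + 24.02428/60 = 0.400405
  E → positive
Point 3:
  Latitude: degrees = first 2 digits = 1, minutes = 0.94755; 1 + 0.94755/60 = 1.015793
  S → negative
  Lon: degrees = first 3 digits = 50, minutes = 30.4692; 50 + 30.4692/60 = 50.507820
  W ⇒ negate
Point 4:
  φ: degrees = first 2 digits = 0, minutes = 51.35222; 0 + 51.35222/60 = 0.855870
  S → negative
  λ: split at 3 digits → 116° and 54.9887′; 116 + 54.9887/60 = 116.916478
  W ⇒ negate

1. -89.48871, 0.84807
2. 83.46937, 0.40040
3. -1.01579, -50.50782
4. -0.85587, -116.91648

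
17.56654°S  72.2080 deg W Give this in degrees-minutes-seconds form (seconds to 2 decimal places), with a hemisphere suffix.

Lat: 0.566540 × 60 = 33.99240′ → 33′, remainder × 60 = 59.5440″
Longitude: 0.208000° → 12.48000′; 0.48000 × 60 = 28.8000″

17°33′59.54″ S, 72°12′28.80″ W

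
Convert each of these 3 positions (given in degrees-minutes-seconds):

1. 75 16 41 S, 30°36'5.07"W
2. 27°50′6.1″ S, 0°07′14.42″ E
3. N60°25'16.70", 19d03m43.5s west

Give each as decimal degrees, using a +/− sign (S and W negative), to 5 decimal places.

Point 1:
  Latitude: 75 + 16/60 + 41/3600 = 75.278056
  S → negative
  λ: 30 + 36/60 + 5.07/3600 = 30.601408
  W → negative
Point 2:
  φ: 50′ + 6.1″ = 50.10167′; 27 + 50.10167/60 = 27.835028
  S ⇒ negate
  Longitude: 0 + 7/60 + 14.42/3600 = 0.120672
  E → positive
Point 3:
  φ: 25′ + 16.7″ = 25.27833′; 60 + 25.27833/60 = 60.421306
  N → positive
  Longitude: 19 + 3/60 + 43.5/3600 = 19.062083
  W ⇒ negate

1. -75.27806, -30.60141
2. -27.83503, 0.12067
3. 60.42131, -19.06208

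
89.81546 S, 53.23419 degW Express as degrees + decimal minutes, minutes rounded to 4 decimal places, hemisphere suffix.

89° 48.9276′ S, 53° 14.0514′ W

Latitude: fractional part 0.815460 → 48.927600 minutes
λ: 53° + 0.234190 × 60 = 53° 14.051400′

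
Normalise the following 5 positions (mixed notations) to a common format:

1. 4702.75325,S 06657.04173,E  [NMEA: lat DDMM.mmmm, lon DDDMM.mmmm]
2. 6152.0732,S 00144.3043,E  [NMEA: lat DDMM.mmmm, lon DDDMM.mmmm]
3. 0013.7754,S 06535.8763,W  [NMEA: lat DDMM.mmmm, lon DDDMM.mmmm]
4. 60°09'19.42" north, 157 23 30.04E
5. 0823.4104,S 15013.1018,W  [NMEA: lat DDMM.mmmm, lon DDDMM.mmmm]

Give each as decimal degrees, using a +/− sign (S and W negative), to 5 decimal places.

1. -47.04589, 66.95070
2. -61.86789, 1.73841
3. -0.22959, -65.59794
4. 60.15539, 157.39168
5. -8.39017, -150.21836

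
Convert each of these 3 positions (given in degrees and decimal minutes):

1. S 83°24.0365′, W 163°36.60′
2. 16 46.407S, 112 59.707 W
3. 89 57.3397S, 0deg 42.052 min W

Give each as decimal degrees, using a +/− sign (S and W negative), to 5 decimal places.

Point 1:
  Lat: 83 + 24.0365/60 = 83.400608
  S → negative
  Lon: 163 + 36.6/60 = 163.610000
  hemisphere W, so the sign is −
Point 2:
  φ: 16 + 46.407/60 = 16.773450
  hemisphere S, so the sign is −
  Longitude: 59.707′ = 0.995117°; total 112.995117
  hemisphere W, so the sign is −
Point 3:
  Lat: 89 + 57.3397/60 = 89.955662
  S ⇒ negate
  Longitude: 0 + 42.052/60 = 0.700867
  hemisphere W, so the sign is −

1. -83.40061, -163.61000
2. -16.77345, -112.99512
3. -89.95566, -0.70087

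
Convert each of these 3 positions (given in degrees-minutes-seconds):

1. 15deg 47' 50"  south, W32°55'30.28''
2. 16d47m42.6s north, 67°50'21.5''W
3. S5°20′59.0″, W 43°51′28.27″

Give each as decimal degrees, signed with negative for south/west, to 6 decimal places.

1. -15.797222, -32.925078
2. 16.795167, -67.839306
3. -5.349722, -43.857853

Point 1:
  Latitude: 47′ + 50″ = 47.83333′; 15 + 47.83333/60 = 15.7972222
  S → negative
  Lon: 55′ + 30.28″ = 55.50467′; 32 + 55.50467/60 = 32.9250778
  W ⇒ negate
Point 2:
  Lat: 47′ + 42.6″ = 47.71000′; 16 + 47.71000/60 = 16.7951667
  N ⇒ keep positive
  Lon: 67 + 50/60 + 21.5/3600 = 67.8393056
  hemisphere W, so the sign is −
Point 3:
  Latitude: 5 + 20/60 + 59/3600 = 5.3497222
  hemisphere S, so the sign is −
  Lon: 51′ + 28.27″ = 51.47117′; 43 + 51.47117/60 = 43.8578528
  W ⇒ negate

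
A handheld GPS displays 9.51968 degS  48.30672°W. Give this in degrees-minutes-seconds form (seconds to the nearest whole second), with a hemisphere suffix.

9°31′11″ S, 48°18′24″ W

φ: 0.519680 × 60 = 31.18080′ → 31′, remainder × 60 = 10.85″
λ: 0.306720 × 60 = 18.40320′ → 18′, remainder × 60 = 24.19″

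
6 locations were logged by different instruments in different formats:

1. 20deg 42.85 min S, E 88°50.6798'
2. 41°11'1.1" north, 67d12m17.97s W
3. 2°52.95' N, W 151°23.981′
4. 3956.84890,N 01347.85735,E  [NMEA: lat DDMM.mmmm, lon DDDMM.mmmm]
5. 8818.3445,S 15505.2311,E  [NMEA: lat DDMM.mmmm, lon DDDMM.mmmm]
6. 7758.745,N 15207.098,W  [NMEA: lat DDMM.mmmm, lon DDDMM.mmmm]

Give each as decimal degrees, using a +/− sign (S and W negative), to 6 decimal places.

1. -20.714167, 88.844663
2. 41.183639, -67.204992
3. 2.882500, -151.399683
4. 39.947482, 13.797623
5. -88.305742, 155.087185
6. 77.979083, -152.118300

Point 1:
  φ: 42.85′ = 0.714167°; total 20.7141667
  hemisphere S, so the sign is −
  Lon: 50.6798′ = 0.844663°; total 88.8446633
  E → positive
Point 2:
  Latitude: 41° + 11/60 + 1.1/3600 = 41 + 0.183333 + 0.000306 = 41.1836389
  N → positive
  λ: 67° + 12/60 + 17.97/3600 = 67 + 0.200000 + 0.004992 = 67.2049917
  W ⇒ negate
Point 3:
  φ: 2 + 52.95/60 = 2.8825000
  N ⇒ keep positive
  λ: 151 + 23.981/60 = 151.3996833
  W ⇒ negate
Point 4:
  Lat: split at 2 digits → 39° and 56.8489′; 39 + 56.8489/60 = 39.9474817
  N → positive
  Longitude: split at 3 digits → 013° and 47.85735′; 13 + 47.85735/60 = 13.7976225
  E ⇒ keep positive
Point 5:
  Latitude: split at 2 digits → 88° and 18.3445′; 88 + 18.3445/60 = 88.3057417
  S ⇒ negate
  λ: degrees = first 3 digits = 155, minutes = 5.2311; 155 + 5.2311/60 = 155.0871850
  E ⇒ keep positive
Point 6:
  φ: split at 2 digits → 77° and 58.745′; 77 + 58.745/60 = 77.9790833
  N ⇒ keep positive
  Longitude: split at 3 digits → 152° and 7.098′; 152 + 7.098/60 = 152.1183000
  W ⇒ negate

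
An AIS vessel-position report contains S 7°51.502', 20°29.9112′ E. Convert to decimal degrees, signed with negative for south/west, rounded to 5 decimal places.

φ: 51.502′ = 0.858367°; total 7.858367
S → negative
Longitude: 20 + 29.9112/60 = 20.498520
E ⇒ keep positive

-7.85837, 20.49852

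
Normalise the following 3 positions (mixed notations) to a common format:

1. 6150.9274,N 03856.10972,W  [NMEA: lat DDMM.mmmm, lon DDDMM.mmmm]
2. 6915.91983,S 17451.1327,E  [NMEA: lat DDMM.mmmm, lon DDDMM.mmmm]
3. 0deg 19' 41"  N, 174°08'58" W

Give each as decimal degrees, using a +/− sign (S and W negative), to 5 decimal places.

1. 61.84879, -38.93516
2. -69.26533, 174.85221
3. 0.32806, -174.14944

Point 1:
  Latitude: degrees = first 2 digits = 61, minutes = 50.9274; 61 + 50.9274/60 = 61.848790
  N → positive
  Lon: degrees = first 3 digits = 38, minutes = 56.10972; 38 + 56.10972/60 = 38.935162
  W → negative
Point 2:
  Lat: degrees = first 2 digits = 69, minutes = 15.91983; 69 + 15.91983/60 = 69.265331
  S ⇒ negate
  Lon: split at 3 digits → 174° and 51.1327′; 174 + 51.1327/60 = 174.852212
  E → positive
Point 3:
  φ: 0 + 19/60 + 41/3600 = 0.328056
  N ⇒ keep positive
  λ: 174° + 8/60 + 58/3600 = 174 + 0.133333 + 0.016111 = 174.149444
  W → negative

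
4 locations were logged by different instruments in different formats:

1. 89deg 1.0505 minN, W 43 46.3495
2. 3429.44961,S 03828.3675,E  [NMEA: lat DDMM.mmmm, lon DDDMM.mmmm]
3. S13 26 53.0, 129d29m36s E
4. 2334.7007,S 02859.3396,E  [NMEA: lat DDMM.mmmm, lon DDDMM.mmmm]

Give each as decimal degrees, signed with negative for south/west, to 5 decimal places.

1. 89.01751, -43.77249
2. -34.49083, 38.47279
3. -13.44806, 129.49333
4. -23.57835, 28.98899

Point 1:
  Lat: 1.0505′ = 0.017508°; total 89.017508
  N → positive
  Longitude: 43 + 46.3495/60 = 43.772492
  W ⇒ negate
Point 2:
  φ: split at 2 digits → 34° and 29.44961′; 34 + 29.44961/60 = 34.490827
  hemisphere S, so the sign is −
  Lon: degrees = first 3 digits = 38, minutes = 28.3675; 38 + 28.3675/60 = 38.472792
  E ⇒ keep positive
Point 3:
  φ: 13° + 26/60 + 53/3600 = 13 + 0.433333 + 0.014722 = 13.448056
  S ⇒ negate
  λ: 129° + 29/60 + 36/3600 = 129 + 0.483333 + 0.010000 = 129.493333
  E → positive
Point 4:
  Latitude: degrees = first 2 digits = 23, minutes = 34.7007; 23 + 34.7007/60 = 23.578345
  hemisphere S, so the sign is −
  λ: degrees = first 3 digits = 28, minutes = 59.3396; 28 + 59.3396/60 = 28.988993
  E → positive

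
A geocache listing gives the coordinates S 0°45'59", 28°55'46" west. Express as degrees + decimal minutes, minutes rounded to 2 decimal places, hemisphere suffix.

Latitude: 45 + 59/60 = 45.9833′
Lon: seconds/60 = 0.76667; minutes = 55 + 0.76667 = 55.7667

0° 45.98′ S, 28° 55.77′ W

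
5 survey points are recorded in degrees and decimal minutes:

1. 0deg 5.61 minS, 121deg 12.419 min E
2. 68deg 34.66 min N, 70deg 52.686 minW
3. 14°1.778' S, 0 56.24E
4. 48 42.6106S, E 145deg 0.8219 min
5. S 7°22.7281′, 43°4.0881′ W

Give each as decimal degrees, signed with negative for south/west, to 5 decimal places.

Point 1:
  Latitude: 5.61′ = 0.093500°; total 0.093500
  S ⇒ negate
  Lon: 121 + 12.419/60 = 121.206983
  E ⇒ keep positive
Point 2:
  Latitude: 34.66′ = 0.577667°; total 68.577667
  N → positive
  Lon: 70 + 52.686/60 = 70.878100
  W ⇒ negate
Point 3:
  Lat: 1.778′ = 0.029633°; total 14.029633
  S ⇒ negate
  Lon: 56.24′ = 0.937333°; total 0.937333
  E → positive
Point 4:
  Latitude: 42.6106′ = 0.710177°; total 48.710177
  S → negative
  Lon: 145 + 0.8219/60 = 145.013698
  E ⇒ keep positive
Point 5:
  Lat: 7 + 22.7281/60 = 7.378802
  hemisphere S, so the sign is −
  Longitude: 4.0881′ = 0.068135°; total 43.068135
  hemisphere W, so the sign is −

1. -0.09350, 121.20698
2. 68.57767, -70.87810
3. -14.02963, 0.93733
4. -48.71018, 145.01370
5. -7.37880, -43.06814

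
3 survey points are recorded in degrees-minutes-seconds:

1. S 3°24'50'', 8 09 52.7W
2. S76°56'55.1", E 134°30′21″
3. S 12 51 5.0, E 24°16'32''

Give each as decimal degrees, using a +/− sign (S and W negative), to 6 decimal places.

1. -3.413889, -8.164639
2. -76.948639, 134.505833
3. -12.851389, 24.275556

Point 1:
  φ: 24′ + 50″ = 24.83333′; 3 + 24.83333/60 = 3.4138889
  S → negative
  Lon: 8° + 9/60 + 52.7/3600 = 8 + 0.150000 + 0.014639 = 8.1646389
  W ⇒ negate
Point 2:
  Latitude: 56′ + 55.1″ = 56.91833′; 76 + 56.91833/60 = 76.9486389
  S → negative
  Lon: 134 + 30/60 + 21/3600 = 134.5058333
  E ⇒ keep positive
Point 3:
  φ: 12° + 51/60 + 5/3600 = 12 + 0.850000 + 0.001389 = 12.8513889
  S ⇒ negate
  λ: 24 + 16/60 + 32/3600 = 24.2755556
  E → positive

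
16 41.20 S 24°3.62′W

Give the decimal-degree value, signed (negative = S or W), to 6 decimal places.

-16.686667, -24.060333

Lat: 16 + 41.2/60 = 16.6866667
hemisphere S, so the sign is −
Longitude: 24 + 3.62/60 = 24.0603333
hemisphere W, so the sign is −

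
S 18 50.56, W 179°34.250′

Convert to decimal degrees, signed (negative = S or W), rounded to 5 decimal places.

-18.84267, -179.57083

Lat: 18 + 50.56/60 = 18.842667
S → negative
Lon: 34.25′ = 0.570833°; total 179.570833
W ⇒ negate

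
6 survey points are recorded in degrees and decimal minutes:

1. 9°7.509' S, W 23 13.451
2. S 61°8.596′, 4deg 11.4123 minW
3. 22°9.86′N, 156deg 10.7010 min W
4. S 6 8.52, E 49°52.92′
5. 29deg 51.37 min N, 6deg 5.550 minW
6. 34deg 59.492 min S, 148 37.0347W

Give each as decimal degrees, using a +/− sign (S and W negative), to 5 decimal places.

Point 1:
  Latitude: 9 + 7.509/60 = 9.125150
  S ⇒ negate
  Lon: 13.451′ = 0.224183°; total 23.224183
  W ⇒ negate
Point 2:
  Latitude: 8.596′ = 0.143267°; total 61.143267
  S → negative
  λ: 4 + 11.4123/60 = 4.190205
  W ⇒ negate
Point 3:
  φ: 22 + 9.86/60 = 22.164333
  N → positive
  Longitude: 10.701′ = 0.178350°; total 156.178350
  W ⇒ negate
Point 4:
  Latitude: 8.52′ = 0.142000°; total 6.142000
  hemisphere S, so the sign is −
  λ: 52.92′ = 0.882000°; total 49.882000
  E ⇒ keep positive
Point 5:
  Lat: 51.37′ = 0.856167°; total 29.856167
  N ⇒ keep positive
  Lon: 6 + 5.55/60 = 6.092500
  hemisphere W, so the sign is −
Point 6:
  Lat: 34 + 59.492/60 = 34.991533
  S ⇒ negate
  Longitude: 148 + 37.0347/60 = 148.617245
  W → negative

1. -9.12515, -23.22418
2. -61.14327, -4.19021
3. 22.16433, -156.17835
4. -6.14200, 49.88200
5. 29.85617, -6.09250
6. -34.99153, -148.61725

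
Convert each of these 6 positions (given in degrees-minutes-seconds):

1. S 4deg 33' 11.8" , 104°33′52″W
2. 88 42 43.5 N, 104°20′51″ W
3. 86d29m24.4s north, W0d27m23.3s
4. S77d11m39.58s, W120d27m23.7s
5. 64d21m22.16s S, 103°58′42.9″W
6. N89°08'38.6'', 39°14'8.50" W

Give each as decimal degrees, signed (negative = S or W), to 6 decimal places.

1. -4.553278, -104.564444
2. 88.712083, -104.347500
3. 86.490111, -0.456472
4. -77.194328, -120.456583
5. -64.356156, -103.978583
6. 89.144056, -39.235694

Point 1:
  Latitude: 4° + 33/60 + 11.8/3600 = 4 + 0.550000 + 0.003278 = 4.5532778
  S → negative
  λ: 33′ + 52″ = 33.86667′; 104 + 33.86667/60 = 104.5644444
  hemisphere W, so the sign is −
Point 2:
  Latitude: 42′ + 43.5″ = 42.72500′; 88 + 42.72500/60 = 88.7120833
  N ⇒ keep positive
  Longitude: 20′ + 51″ = 20.85000′; 104 + 20.85000/60 = 104.3475000
  W → negative
Point 3:
  Lat: 86° + 29/60 + 24.4/3600 = 86 + 0.483333 + 0.006778 = 86.4901111
  N ⇒ keep positive
  λ: 27′ + 23.3″ = 27.38833′; 0 + 27.38833/60 = 0.4564722
  W → negative
Point 4:
  Lat: 77° + 11/60 + 39.58/3600 = 77 + 0.183333 + 0.010994 = 77.1943278
  hemisphere S, so the sign is −
  λ: 27′ + 23.7″ = 27.39500′; 120 + 27.39500/60 = 120.4565833
  W → negative
Point 5:
  Lat: 21′ + 22.16″ = 21.36933′; 64 + 21.36933/60 = 64.3561556
  hemisphere S, so the sign is −
  λ: 103 + 58/60 + 42.9/3600 = 103.9785833
  W → negative
Point 6:
  φ: 89 + 8/60 + 38.6/3600 = 89.1440556
  N → positive
  Lon: 39 + 14/60 + 8.5/3600 = 39.2356944
  hemisphere W, so the sign is −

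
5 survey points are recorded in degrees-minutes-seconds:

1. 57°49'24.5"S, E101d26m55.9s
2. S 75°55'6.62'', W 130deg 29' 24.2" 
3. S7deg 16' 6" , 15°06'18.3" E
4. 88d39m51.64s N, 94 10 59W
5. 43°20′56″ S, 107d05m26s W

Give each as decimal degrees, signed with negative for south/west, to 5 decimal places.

1. -57.82347, 101.44886
2. -75.91851, -130.49006
3. -7.26833, 15.10508
4. 88.66434, -94.18306
5. -43.34889, -107.09056

Point 1:
  Latitude: 49′ + 24.5″ = 49.40833′; 57 + 49.40833/60 = 57.823472
  hemisphere S, so the sign is −
  Lon: 26′ + 55.9″ = 26.93167′; 101 + 26.93167/60 = 101.448861
  E → positive
Point 2:
  Lat: 75 + 55/60 + 6.62/3600 = 75.918506
  S → negative
  λ: 130 + 29/60 + 24.2/3600 = 130.490056
  W ⇒ negate
Point 3:
  φ: 16′ + 6″ = 16.10000′; 7 + 16.10000/60 = 7.268333
  S → negative
  λ: 6′ + 18.3″ = 6.30500′; 15 + 6.30500/60 = 15.105083
  E ⇒ keep positive
Point 4:
  Latitude: 39′ + 51.64″ = 39.86067′; 88 + 39.86067/60 = 88.664344
  N ⇒ keep positive
  λ: 10′ + 59″ = 10.98333′; 94 + 10.98333/60 = 94.183056
  W → negative
Point 5:
  Lat: 43° + 20/60 + 56/3600 = 43 + 0.333333 + 0.015556 = 43.348889
  S → negative
  Longitude: 5′ + 26″ = 5.43333′; 107 + 5.43333/60 = 107.090556
  W ⇒ negate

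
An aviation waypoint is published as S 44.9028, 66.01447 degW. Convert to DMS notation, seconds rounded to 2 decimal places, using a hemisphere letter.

44°54′10.08″ S, 66°00′52.09″ W

φ: 0.902800° → 54.16800′; 0.16800 × 60 = 10.0800″
λ: 0.014470° → 0.86820′; 0.86820 × 60 = 52.0920″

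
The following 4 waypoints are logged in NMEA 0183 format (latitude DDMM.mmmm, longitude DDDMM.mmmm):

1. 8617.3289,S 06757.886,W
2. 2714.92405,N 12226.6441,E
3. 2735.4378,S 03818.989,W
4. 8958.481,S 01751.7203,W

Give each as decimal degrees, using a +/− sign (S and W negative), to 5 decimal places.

1. -86.28882, -67.96477
2. 27.24873, 122.44407
3. -27.59063, -38.31648
4. -89.97468, -17.86201

Point 1:
  Lat: split at 2 digits → 86° and 17.3289′; 86 + 17.3289/60 = 86.288815
  S ⇒ negate
  Longitude: degrees = first 3 digits = 67, minutes = 57.886; 67 + 57.886/60 = 67.964767
  W ⇒ negate
Point 2:
  Lat: degrees = first 2 digits = 27, minutes = 14.92405; 27 + 14.92405/60 = 27.248734
  N ⇒ keep positive
  Lon: degrees = first 3 digits = 122, minutes = 26.6441; 122 + 26.6441/60 = 122.444068
  E ⇒ keep positive
Point 3:
  Lat: degrees = first 2 digits = 27, minutes = 35.4378; 27 + 35.4378/60 = 27.590630
  hemisphere S, so the sign is −
  Longitude: degrees = first 3 digits = 38, minutes = 18.989; 38 + 18.989/60 = 38.316483
  W ⇒ negate
Point 4:
  Lat: degrees = first 2 digits = 89, minutes = 58.481; 89 + 58.481/60 = 89.974683
  S ⇒ negate
  Lon: degrees = first 3 digits = 17, minutes = 51.7203; 17 + 51.7203/60 = 17.862005
  W → negative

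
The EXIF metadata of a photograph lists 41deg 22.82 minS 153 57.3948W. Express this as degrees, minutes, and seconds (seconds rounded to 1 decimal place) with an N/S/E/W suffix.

41°22′49.2″ S, 153°57′23.7″ W

Latitude: fractional minutes 0.82000 × 60 = 49.200″
Lon: 57.39480′ → 57′ and 0.39480 × 60 = 23.688″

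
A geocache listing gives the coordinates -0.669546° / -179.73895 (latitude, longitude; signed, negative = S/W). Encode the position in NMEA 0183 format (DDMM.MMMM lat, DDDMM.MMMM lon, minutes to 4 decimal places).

Latitude is negative → S; |value| = 0.669546
Lat: 0° + 0.669546 × 60 = 0° 40.172760′
Longitude is negative → W; |value| = 179.738950
Longitude: 179° + 0.738950 × 60 = 179° 44.337000′

0040.1728,S / 17944.3370,W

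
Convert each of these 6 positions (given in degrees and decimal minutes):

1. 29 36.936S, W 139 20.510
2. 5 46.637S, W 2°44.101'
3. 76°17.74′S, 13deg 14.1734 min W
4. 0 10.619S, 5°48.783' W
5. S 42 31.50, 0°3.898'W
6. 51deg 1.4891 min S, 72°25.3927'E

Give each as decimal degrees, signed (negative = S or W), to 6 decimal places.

1. -29.615600, -139.341833
2. -5.777283, -2.735017
3. -76.295667, -13.236223
4. -0.176983, -5.813050
5. -42.525000, -0.064967
6. -51.024818, 72.423212

Point 1:
  φ: 29 + 36.936/60 = 29.6156000
  hemisphere S, so the sign is −
  Longitude: 20.51′ = 0.341833°; total 139.3418333
  W ⇒ negate
Point 2:
  φ: 5 + 46.637/60 = 5.7772833
  hemisphere S, so the sign is −
  λ: 2 + 44.101/60 = 2.7350167
  hemisphere W, so the sign is −
Point 3:
  Lat: 76 + 17.74/60 = 76.2956667
  S → negative
  Lon: 14.1734′ = 0.236223°; total 13.2362233
  W ⇒ negate
Point 4:
  Lat: 10.619′ = 0.176983°; total 0.1769833
  hemisphere S, so the sign is −
  Longitude: 48.783′ = 0.813050°; total 5.8130500
  hemisphere W, so the sign is −
Point 5:
  Lat: 42 + 31.5/60 = 42.5250000
  hemisphere S, so the sign is −
  Lon: 3.898′ = 0.064967°; total 0.0649667
  W → negative
Point 6:
  φ: 1.4891′ = 0.024818°; total 51.0248183
  hemisphere S, so the sign is −
  Lon: 72 + 25.3927/60 = 72.4232117
  E ⇒ keep positive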